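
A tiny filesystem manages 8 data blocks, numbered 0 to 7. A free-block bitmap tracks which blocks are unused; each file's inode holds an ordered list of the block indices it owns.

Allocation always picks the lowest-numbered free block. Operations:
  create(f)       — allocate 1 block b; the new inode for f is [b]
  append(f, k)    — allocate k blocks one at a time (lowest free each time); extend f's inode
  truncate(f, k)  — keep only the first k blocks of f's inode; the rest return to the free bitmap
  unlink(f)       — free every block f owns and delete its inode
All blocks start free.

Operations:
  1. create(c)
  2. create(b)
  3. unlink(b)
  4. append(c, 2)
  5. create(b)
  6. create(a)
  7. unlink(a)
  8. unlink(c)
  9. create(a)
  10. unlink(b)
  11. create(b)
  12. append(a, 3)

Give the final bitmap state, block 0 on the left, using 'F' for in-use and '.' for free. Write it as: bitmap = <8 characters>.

[1] create(c) — c=0 (map F.......)
[2] create(b) — b=1 c=0 (map FF......)
[3] unlink(b) — c=0 (map F.......)
[4] append(c, 2) — c=0,1,2 (map FFF.....)
[5] create(b) — b=3 c=0,1,2 (map FFFF....)
[6] create(a) — a=4 b=3 c=0,1,2 (map FFFFF...)
[7] unlink(a) — b=3 c=0,1,2 (map FFFF....)
[8] unlink(c) — b=3 (map ...F....)
[9] create(a) — a=0 b=3 (map F..F....)
[10] unlink(b) — a=0 (map F.......)
[11] create(b) — a=0 b=1 (map FF......)
[12] append(a, 3) — a=0,2,3,4 b=1 (map FFFFF...)

bitmap = FFFFF...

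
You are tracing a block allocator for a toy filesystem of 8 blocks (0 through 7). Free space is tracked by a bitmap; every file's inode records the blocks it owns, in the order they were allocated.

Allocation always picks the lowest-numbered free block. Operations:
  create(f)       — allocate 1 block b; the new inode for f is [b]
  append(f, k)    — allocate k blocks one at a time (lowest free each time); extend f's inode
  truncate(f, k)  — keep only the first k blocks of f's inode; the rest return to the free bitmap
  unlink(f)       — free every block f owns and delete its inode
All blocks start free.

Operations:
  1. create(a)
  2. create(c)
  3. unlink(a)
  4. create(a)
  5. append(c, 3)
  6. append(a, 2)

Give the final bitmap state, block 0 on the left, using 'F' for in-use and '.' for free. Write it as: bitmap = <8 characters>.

bitmap = FFFFFFF.

after create(a) → a:[0]  free=[F.......]
after create(c) → a:[0], c:[1]  free=[FF......]
after unlink(a) → c:[1]  free=[.F......]
after create(a) → a:[0], c:[1]  free=[FF......]
after append(c, 3) → a:[0], c:[1, 2, 3, 4]  free=[FFFFF...]
after append(a, 2) → a:[0, 5, 6], c:[1, 2, 3, 4]  free=[FFFFFFF.]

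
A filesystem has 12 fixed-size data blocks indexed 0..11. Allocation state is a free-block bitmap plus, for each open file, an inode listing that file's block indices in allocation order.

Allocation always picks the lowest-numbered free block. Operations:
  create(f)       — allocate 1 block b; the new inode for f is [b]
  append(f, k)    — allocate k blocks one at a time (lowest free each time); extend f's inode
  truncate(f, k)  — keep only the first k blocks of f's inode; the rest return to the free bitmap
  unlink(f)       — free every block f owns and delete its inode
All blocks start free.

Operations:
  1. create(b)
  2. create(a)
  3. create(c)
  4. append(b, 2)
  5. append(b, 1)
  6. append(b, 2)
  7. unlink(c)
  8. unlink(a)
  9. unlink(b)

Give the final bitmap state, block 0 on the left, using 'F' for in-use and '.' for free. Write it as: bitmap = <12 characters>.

  1. create(b)  ⇒  F...........  {b→[0]}
  2. create(a)  ⇒  FF..........  {a→[1]; b→[0]}
  3. create(c)  ⇒  FFF.........  {a→[1]; b→[0]; c→[2]}
  4. append(b, 2)  ⇒  FFFFF.......  {a→[1]; b→[0, 3, 4]; c→[2]}
  5. append(b, 1)  ⇒  FFFFFF......  {a→[1]; b→[0, 3, 4, 5]; c→[2]}
  6. append(b, 2)  ⇒  FFFFFFFF....  {a→[1]; b→[0, 3, 4, 5, 6, 7]; c→[2]}
  7. unlink(c)  ⇒  FF.FFFFF....  {a→[1]; b→[0, 3, 4, 5, 6, 7]}
  8. unlink(a)  ⇒  F..FFFFF....  {b→[0, 3, 4, 5, 6, 7]}
  9. unlink(b)  ⇒  ............  {}

bitmap = ............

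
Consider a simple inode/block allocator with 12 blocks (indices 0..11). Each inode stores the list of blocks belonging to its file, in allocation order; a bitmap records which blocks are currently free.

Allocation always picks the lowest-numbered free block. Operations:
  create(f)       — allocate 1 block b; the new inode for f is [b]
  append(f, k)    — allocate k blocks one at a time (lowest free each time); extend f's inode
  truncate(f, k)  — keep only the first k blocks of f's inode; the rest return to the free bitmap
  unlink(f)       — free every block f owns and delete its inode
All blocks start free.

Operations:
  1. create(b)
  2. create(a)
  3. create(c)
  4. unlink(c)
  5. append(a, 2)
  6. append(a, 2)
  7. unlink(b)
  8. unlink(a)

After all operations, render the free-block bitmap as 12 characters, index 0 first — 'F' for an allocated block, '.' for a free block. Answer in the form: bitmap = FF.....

[1] create(b) — b=0 (map F...........)
[2] create(a) — a=1 b=0 (map FF..........)
[3] create(c) — a=1 b=0 c=2 (map FFF.........)
[4] unlink(c) — a=1 b=0 (map FF..........)
[5] append(a, 2) — a=1,2,3 b=0 (map FFFF........)
[6] append(a, 2) — a=1,2,3,4,5 b=0 (map FFFFFF......)
[7] unlink(b) — a=1,2,3,4,5 (map .FFFFF......)
[8] unlink(a) —  (map ............)

bitmap = ............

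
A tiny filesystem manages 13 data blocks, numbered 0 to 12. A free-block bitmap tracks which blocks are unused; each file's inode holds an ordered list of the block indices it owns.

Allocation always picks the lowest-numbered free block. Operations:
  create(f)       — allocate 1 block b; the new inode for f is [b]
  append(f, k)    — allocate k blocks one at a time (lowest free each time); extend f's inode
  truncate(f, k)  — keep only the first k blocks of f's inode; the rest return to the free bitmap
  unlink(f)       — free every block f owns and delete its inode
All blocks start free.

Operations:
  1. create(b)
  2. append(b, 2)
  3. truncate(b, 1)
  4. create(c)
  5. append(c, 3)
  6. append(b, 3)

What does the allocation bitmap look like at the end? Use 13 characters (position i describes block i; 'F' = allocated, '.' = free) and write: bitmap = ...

bitmap = FFFFFFFF.....

create(b): bitmap=F............ | b=[0]
append(b, 2): bitmap=FFF.......... | b=[0, 1, 2]
truncate(b, 1): bitmap=F............ | b=[0]
create(c): bitmap=FF........... | b=[0] c=[1]
append(c, 3): bitmap=FFFFF........ | b=[0] c=[1, 2, 3, 4]
append(b, 3): bitmap=FFFFFFFF..... | b=[0, 5, 6, 7] c=[1, 2, 3, 4]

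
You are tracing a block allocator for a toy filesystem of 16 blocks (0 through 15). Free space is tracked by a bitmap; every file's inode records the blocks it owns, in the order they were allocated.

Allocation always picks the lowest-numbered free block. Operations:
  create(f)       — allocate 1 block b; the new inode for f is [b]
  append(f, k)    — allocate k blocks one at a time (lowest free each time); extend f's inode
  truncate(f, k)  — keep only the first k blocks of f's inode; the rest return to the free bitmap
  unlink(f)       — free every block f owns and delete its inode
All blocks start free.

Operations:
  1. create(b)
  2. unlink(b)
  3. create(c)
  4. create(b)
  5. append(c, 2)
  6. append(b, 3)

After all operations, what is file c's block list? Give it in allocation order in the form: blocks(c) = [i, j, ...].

blocks(c) = [0, 2, 3]

create(b): bitmap=F............... | b=[0]
unlink(b): bitmap=................ | 
create(c): bitmap=F............... | c=[0]
create(b): bitmap=FF.............. | b=[1] c=[0]
append(c, 2): bitmap=FFFF............ | b=[1] c=[0, 2, 3]
append(b, 3): bitmap=FFFFFFF......... | b=[1, 4, 5, 6] c=[0, 2, 3]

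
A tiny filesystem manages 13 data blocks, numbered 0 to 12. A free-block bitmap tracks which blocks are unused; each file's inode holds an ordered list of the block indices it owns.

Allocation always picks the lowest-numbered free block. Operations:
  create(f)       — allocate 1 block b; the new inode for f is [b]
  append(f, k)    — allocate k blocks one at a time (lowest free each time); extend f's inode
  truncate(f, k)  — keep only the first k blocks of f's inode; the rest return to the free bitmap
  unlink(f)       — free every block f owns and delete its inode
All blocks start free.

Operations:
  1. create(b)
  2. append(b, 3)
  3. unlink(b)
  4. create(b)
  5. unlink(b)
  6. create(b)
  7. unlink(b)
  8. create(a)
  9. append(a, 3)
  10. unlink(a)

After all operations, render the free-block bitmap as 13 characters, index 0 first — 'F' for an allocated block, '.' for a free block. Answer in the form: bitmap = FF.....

bitmap = .............

after create(b) → b:[0]  free=[F............]
after append(b, 3) → b:[0, 1, 2, 3]  free=[FFFF.........]
after unlink(b) →   free=[.............]
after create(b) → b:[0]  free=[F............]
after unlink(b) →   free=[.............]
after create(b) → b:[0]  free=[F............]
after unlink(b) →   free=[.............]
after create(a) → a:[0]  free=[F............]
after append(a, 3) → a:[0, 1, 2, 3]  free=[FFFF.........]
after unlink(a) →   free=[.............]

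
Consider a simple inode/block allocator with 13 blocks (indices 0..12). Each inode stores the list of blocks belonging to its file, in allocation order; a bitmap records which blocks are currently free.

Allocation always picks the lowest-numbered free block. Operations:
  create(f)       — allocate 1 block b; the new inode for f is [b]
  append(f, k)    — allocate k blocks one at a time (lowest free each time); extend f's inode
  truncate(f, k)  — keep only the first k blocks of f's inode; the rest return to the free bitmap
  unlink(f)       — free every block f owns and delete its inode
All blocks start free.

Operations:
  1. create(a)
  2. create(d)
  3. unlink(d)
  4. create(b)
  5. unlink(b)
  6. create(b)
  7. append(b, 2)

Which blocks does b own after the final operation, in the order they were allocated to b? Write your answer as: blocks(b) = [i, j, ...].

blocks(b) = [1, 2, 3]

after create(a) → a:[0]  free=[F............]
after create(d) → a:[0], d:[1]  free=[FF...........]
after unlink(d) → a:[0]  free=[F............]
after create(b) → a:[0], b:[1]  free=[FF...........]
after unlink(b) → a:[0]  free=[F............]
after create(b) → a:[0], b:[1]  free=[FF...........]
after append(b, 2) → a:[0], b:[1, 2, 3]  free=[FFFF.........]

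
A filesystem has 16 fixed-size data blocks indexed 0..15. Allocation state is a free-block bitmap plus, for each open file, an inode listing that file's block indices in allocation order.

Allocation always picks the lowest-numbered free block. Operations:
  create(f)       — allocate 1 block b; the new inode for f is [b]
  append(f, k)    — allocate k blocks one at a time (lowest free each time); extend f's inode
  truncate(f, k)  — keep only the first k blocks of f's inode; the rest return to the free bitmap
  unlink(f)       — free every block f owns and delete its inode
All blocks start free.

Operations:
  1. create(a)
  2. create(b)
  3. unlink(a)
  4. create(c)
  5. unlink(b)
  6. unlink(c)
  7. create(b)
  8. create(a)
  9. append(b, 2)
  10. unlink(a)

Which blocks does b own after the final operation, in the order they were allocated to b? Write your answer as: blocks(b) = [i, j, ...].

  1. create(a)  ⇒  F...............  {a→[0]}
  2. create(b)  ⇒  FF..............  {a→[0]; b→[1]}
  3. unlink(a)  ⇒  .F..............  {b→[1]}
  4. create(c)  ⇒  FF..............  {b→[1]; c→[0]}
  5. unlink(b)  ⇒  F...............  {c→[0]}
  6. unlink(c)  ⇒  ................  {}
  7. create(b)  ⇒  F...............  {b→[0]}
  8. create(a)  ⇒  FF..............  {a→[1]; b→[0]}
  9. append(b, 2)  ⇒  FFFF............  {a→[1]; b→[0, 2, 3]}
  10. unlink(a)  ⇒  F.FF............  {b→[0, 2, 3]}

blocks(b) = [0, 2, 3]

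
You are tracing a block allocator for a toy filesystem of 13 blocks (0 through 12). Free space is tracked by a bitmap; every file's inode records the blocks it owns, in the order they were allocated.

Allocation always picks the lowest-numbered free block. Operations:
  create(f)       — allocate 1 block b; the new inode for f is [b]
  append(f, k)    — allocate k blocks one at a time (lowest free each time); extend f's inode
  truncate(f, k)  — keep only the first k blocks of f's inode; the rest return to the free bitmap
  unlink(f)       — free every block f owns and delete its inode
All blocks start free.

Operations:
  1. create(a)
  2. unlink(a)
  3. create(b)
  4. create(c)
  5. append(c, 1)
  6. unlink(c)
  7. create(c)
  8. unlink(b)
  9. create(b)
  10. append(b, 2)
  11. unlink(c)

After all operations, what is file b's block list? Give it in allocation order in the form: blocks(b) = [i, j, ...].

blocks(b) = [0, 2, 3]

create(a): bitmap=F............ | a=[0]
unlink(a): bitmap=............. | 
create(b): bitmap=F............ | b=[0]
create(c): bitmap=FF........... | b=[0] c=[1]
append(c, 1): bitmap=FFF.......... | b=[0] c=[1, 2]
unlink(c): bitmap=F............ | b=[0]
create(c): bitmap=FF........... | b=[0] c=[1]
unlink(b): bitmap=.F........... | c=[1]
create(b): bitmap=FF........... | b=[0] c=[1]
append(b, 2): bitmap=FFFF......... | b=[0, 2, 3] c=[1]
unlink(c): bitmap=F.FF......... | b=[0, 2, 3]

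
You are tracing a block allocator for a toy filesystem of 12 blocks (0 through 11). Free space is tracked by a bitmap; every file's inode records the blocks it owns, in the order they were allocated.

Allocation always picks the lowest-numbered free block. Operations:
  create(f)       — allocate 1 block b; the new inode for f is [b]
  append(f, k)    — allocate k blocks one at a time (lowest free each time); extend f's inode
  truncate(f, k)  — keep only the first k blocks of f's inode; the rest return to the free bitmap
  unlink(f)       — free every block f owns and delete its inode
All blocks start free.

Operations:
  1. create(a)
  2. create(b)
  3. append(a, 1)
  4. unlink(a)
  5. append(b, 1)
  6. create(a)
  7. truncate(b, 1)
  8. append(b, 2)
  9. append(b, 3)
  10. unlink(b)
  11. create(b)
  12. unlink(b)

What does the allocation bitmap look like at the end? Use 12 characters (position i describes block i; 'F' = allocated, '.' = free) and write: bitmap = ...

bitmap = ..F.........

  1. create(a)  ⇒  F...........  {a→[0]}
  2. create(b)  ⇒  FF..........  {a→[0]; b→[1]}
  3. append(a, 1)  ⇒  FFF.........  {a→[0, 2]; b→[1]}
  4. unlink(a)  ⇒  .F..........  {b→[1]}
  5. append(b, 1)  ⇒  FF..........  {b→[1, 0]}
  6. create(a)  ⇒  FFF.........  {a→[2]; b→[1, 0]}
  7. truncate(b, 1)  ⇒  .FF.........  {a→[2]; b→[1]}
  8. append(b, 2)  ⇒  FFFF........  {a→[2]; b→[1, 0, 3]}
  9. append(b, 3)  ⇒  FFFFFFF.....  {a→[2]; b→[1, 0, 3, 4, 5, 6]}
  10. unlink(b)  ⇒  ..F.........  {a→[2]}
  11. create(b)  ⇒  F.F.........  {a→[2]; b→[0]}
  12. unlink(b)  ⇒  ..F.........  {a→[2]}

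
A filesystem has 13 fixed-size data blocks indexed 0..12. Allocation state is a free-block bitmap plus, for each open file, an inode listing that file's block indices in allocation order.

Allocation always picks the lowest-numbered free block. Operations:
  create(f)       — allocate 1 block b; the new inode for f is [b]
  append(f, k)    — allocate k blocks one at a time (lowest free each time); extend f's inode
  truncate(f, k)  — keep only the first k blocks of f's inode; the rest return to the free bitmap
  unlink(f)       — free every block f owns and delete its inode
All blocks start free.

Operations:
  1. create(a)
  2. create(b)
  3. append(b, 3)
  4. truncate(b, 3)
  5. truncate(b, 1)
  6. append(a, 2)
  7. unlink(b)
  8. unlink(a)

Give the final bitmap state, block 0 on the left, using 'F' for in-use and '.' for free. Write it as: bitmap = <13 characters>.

bitmap = .............

after create(a) → a:[0]  free=[F............]
after create(b) → a:[0], b:[1]  free=[FF...........]
after append(b, 3) → a:[0], b:[1, 2, 3, 4]  free=[FFFFF........]
after truncate(b, 3) → a:[0], b:[1, 2, 3]  free=[FFFF.........]
after truncate(b, 1) → a:[0], b:[1]  free=[FF...........]
after append(a, 2) → a:[0, 2, 3], b:[1]  free=[FFFF.........]
after unlink(b) → a:[0, 2, 3]  free=[F.FF.........]
after unlink(a) →   free=[.............]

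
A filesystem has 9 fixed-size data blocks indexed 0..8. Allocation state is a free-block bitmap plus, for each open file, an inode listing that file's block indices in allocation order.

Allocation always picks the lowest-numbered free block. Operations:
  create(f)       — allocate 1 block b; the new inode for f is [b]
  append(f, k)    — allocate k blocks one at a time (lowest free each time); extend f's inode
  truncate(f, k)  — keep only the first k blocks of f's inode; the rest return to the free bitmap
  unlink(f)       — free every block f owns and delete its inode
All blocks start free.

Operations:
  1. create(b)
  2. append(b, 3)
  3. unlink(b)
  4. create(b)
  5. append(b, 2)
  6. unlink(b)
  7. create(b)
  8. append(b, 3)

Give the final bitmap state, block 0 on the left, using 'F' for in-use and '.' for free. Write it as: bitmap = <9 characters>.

bitmap = FFFF.....

[1] create(b) — b=0 (map F........)
[2] append(b, 3) — b=0,1,2,3 (map FFFF.....)
[3] unlink(b) —  (map .........)
[4] create(b) — b=0 (map F........)
[5] append(b, 2) — b=0,1,2 (map FFF......)
[6] unlink(b) —  (map .........)
[7] create(b) — b=0 (map F........)
[8] append(b, 3) — b=0,1,2,3 (map FFFF.....)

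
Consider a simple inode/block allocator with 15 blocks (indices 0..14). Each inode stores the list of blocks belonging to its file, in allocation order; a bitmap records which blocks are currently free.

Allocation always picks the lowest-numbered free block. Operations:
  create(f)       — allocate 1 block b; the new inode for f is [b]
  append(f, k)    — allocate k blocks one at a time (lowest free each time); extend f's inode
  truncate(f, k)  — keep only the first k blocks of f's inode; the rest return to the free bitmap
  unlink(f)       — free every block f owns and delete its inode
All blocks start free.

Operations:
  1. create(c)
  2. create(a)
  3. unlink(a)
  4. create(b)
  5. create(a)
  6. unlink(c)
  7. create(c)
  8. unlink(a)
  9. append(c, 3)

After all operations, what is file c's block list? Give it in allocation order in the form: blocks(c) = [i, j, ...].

[1] create(c) — c=0 (map F..............)
[2] create(a) — a=1 c=0 (map FF.............)
[3] unlink(a) — c=0 (map F..............)
[4] create(b) — b=1 c=0 (map FF.............)
[5] create(a) — a=2 b=1 c=0 (map FFF............)
[6] unlink(c) — a=2 b=1 (map .FF............)
[7] create(c) — a=2 b=1 c=0 (map FFF............)
[8] unlink(a) — b=1 c=0 (map FF.............)
[9] append(c, 3) — b=1 c=0,2,3,4 (map FFFFF..........)

blocks(c) = [0, 2, 3, 4]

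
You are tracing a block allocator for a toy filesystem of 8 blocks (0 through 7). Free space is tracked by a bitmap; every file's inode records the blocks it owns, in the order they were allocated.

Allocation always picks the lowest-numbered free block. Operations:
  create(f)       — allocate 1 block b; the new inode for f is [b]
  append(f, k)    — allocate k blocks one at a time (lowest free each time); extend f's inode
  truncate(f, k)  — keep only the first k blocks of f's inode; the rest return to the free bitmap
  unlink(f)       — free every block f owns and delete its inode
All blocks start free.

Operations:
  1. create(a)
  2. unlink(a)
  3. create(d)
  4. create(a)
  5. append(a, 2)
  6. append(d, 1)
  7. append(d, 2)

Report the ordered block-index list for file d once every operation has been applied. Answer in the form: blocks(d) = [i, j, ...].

blocks(d) = [0, 4, 5, 6]

after create(a) → a:[0]  free=[F.......]
after unlink(a) →   free=[........]
after create(d) → d:[0]  free=[F.......]
after create(a) → a:[1], d:[0]  free=[FF......]
after append(a, 2) → a:[1, 2, 3], d:[0]  free=[FFFF....]
after append(d, 1) → a:[1, 2, 3], d:[0, 4]  free=[FFFFF...]
after append(d, 2) → a:[1, 2, 3], d:[0, 4, 5, 6]  free=[FFFFFFF.]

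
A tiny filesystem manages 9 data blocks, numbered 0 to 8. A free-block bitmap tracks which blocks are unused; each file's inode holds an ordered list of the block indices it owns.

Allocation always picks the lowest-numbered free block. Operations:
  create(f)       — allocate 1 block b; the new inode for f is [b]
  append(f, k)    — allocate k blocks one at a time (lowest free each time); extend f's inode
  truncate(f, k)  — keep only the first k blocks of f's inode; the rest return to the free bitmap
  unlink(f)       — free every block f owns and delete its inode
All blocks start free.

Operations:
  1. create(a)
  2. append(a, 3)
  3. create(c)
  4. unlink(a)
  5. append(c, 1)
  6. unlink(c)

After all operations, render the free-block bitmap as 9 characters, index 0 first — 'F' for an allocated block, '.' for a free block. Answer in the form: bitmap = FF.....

bitmap = .........

[1] create(a) — a=0 (map F........)
[2] append(a, 3) — a=0,1,2,3 (map FFFF.....)
[3] create(c) — a=0,1,2,3 c=4 (map FFFFF....)
[4] unlink(a) — c=4 (map ....F....)
[5] append(c, 1) — c=4,0 (map F...F....)
[6] unlink(c) —  (map .........)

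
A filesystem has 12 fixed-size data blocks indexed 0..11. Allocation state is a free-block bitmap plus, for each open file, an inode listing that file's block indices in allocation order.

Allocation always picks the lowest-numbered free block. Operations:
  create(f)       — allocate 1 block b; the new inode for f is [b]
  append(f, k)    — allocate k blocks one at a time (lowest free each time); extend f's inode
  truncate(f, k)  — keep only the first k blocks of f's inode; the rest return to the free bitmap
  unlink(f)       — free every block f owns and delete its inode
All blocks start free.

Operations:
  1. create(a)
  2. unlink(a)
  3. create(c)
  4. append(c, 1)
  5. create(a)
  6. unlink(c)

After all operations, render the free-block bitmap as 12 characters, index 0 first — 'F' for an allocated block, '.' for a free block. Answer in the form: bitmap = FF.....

create(a): bitmap=F........... | a=[0]
unlink(a): bitmap=............ | 
create(c): bitmap=F........... | c=[0]
append(c, 1): bitmap=FF.......... | c=[0, 1]
create(a): bitmap=FFF......... | a=[2] c=[0, 1]
unlink(c): bitmap=..F......... | a=[2]

bitmap = ..F.........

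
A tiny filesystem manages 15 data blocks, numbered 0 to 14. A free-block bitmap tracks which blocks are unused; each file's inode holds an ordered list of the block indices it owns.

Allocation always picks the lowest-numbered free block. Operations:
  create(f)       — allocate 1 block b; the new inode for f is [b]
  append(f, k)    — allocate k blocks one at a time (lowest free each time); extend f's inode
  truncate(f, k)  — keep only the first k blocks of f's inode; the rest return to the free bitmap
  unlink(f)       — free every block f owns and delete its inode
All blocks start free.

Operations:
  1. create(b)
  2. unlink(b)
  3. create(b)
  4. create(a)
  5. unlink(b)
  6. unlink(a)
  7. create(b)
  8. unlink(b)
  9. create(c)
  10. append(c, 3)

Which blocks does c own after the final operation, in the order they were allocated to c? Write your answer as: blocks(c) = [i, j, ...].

  1. create(b)  ⇒  F..............  {b→[0]}
  2. unlink(b)  ⇒  ...............  {}
  3. create(b)  ⇒  F..............  {b→[0]}
  4. create(a)  ⇒  FF.............  {a→[1]; b→[0]}
  5. unlink(b)  ⇒  .F.............  {a→[1]}
  6. unlink(a)  ⇒  ...............  {}
  7. create(b)  ⇒  F..............  {b→[0]}
  8. unlink(b)  ⇒  ...............  {}
  9. create(c)  ⇒  F..............  {c→[0]}
  10. append(c, 3)  ⇒  FFFF...........  {c→[0, 1, 2, 3]}

blocks(c) = [0, 1, 2, 3]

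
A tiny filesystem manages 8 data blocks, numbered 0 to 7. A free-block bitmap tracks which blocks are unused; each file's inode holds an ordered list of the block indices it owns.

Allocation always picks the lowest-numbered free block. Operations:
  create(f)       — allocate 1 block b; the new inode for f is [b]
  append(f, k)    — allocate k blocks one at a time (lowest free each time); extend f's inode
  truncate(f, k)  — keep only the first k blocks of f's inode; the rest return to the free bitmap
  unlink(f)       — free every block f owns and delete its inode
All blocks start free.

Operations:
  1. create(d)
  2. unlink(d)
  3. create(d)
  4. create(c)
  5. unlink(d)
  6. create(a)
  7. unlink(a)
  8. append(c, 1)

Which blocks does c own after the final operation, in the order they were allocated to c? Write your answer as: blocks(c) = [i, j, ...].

blocks(c) = [1, 0]

after create(d) → d:[0]  free=[F.......]
after unlink(d) →   free=[........]
after create(d) → d:[0]  free=[F.......]
after create(c) → c:[1], d:[0]  free=[FF......]
after unlink(d) → c:[1]  free=[.F......]
after create(a) → a:[0], c:[1]  free=[FF......]
after unlink(a) → c:[1]  free=[.F......]
after append(c, 1) → c:[1, 0]  free=[FF......]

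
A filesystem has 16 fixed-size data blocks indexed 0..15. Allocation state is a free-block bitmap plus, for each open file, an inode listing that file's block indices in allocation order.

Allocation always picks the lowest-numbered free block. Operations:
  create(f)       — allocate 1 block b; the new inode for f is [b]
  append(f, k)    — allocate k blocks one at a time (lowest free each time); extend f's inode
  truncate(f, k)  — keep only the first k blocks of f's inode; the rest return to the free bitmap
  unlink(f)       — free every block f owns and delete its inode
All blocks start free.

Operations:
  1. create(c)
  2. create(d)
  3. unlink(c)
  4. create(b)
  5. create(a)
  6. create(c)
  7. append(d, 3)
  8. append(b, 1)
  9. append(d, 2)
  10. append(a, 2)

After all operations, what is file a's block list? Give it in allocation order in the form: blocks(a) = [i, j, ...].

blocks(a) = [2, 10, 11]

  1. create(c)  ⇒  F...............  {c→[0]}
  2. create(d)  ⇒  FF..............  {c→[0]; d→[1]}
  3. unlink(c)  ⇒  .F..............  {d→[1]}
  4. create(b)  ⇒  FF..............  {b→[0]; d→[1]}
  5. create(a)  ⇒  FFF.............  {a→[2]; b→[0]; d→[1]}
  6. create(c)  ⇒  FFFF............  {a→[2]; b→[0]; c→[3]; d→[1]}
  7. append(d, 3)  ⇒  FFFFFFF.........  {a→[2]; b→[0]; c→[3]; d→[1, 4, 5, 6]}
  8. append(b, 1)  ⇒  FFFFFFFF........  {a→[2]; b→[0, 7]; c→[3]; d→[1, 4, 5, 6]}
  9. append(d, 2)  ⇒  FFFFFFFFFF......  {a→[2]; b→[0, 7]; c→[3]; d→[1, 4, 5, 6, 8, 9]}
  10. append(a, 2)  ⇒  FFFFFFFFFFFF....  {a→[2, 10, 11]; b→[0, 7]; c→[3]; d→[1, 4, 5, 6, 8, 9]}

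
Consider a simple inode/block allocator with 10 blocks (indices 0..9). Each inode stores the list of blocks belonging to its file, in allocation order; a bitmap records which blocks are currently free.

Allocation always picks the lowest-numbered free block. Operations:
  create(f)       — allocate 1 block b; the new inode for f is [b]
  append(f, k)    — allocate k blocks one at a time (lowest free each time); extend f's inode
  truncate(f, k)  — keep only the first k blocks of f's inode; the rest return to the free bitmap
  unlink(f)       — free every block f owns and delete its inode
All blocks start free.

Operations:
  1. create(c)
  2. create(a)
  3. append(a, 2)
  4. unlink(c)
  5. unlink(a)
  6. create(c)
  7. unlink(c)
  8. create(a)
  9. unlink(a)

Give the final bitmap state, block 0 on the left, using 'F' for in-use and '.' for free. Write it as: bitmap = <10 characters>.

bitmap = ..........

[1] create(c) — c=0 (map F.........)
[2] create(a) — a=1 c=0 (map FF........)
[3] append(a, 2) — a=1,2,3 c=0 (map FFFF......)
[4] unlink(c) — a=1,2,3 (map .FFF......)
[5] unlink(a) —  (map ..........)
[6] create(c) — c=0 (map F.........)
[7] unlink(c) —  (map ..........)
[8] create(a) — a=0 (map F.........)
[9] unlink(a) —  (map ..........)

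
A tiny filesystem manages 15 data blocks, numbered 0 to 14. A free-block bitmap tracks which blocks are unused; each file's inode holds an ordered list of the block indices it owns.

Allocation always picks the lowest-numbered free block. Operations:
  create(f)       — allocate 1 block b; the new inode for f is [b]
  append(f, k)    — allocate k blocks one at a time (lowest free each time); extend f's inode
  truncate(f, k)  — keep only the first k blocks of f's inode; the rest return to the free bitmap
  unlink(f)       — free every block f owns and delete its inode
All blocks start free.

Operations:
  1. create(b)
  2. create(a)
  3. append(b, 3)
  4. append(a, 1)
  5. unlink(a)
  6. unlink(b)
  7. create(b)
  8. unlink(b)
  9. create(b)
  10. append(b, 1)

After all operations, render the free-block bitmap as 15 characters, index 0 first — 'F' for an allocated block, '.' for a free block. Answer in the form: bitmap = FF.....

create(b): bitmap=F.............. | b=[0]
create(a): bitmap=FF............. | a=[1] b=[0]
append(b, 3): bitmap=FFFFF.......... | a=[1] b=[0, 2, 3, 4]
append(a, 1): bitmap=FFFFFF......... | a=[1, 5] b=[0, 2, 3, 4]
unlink(a): bitmap=F.FFF.......... | b=[0, 2, 3, 4]
unlink(b): bitmap=............... | 
create(b): bitmap=F.............. | b=[0]
unlink(b): bitmap=............... | 
create(b): bitmap=F.............. | b=[0]
append(b, 1): bitmap=FF............. | b=[0, 1]

bitmap = FF.............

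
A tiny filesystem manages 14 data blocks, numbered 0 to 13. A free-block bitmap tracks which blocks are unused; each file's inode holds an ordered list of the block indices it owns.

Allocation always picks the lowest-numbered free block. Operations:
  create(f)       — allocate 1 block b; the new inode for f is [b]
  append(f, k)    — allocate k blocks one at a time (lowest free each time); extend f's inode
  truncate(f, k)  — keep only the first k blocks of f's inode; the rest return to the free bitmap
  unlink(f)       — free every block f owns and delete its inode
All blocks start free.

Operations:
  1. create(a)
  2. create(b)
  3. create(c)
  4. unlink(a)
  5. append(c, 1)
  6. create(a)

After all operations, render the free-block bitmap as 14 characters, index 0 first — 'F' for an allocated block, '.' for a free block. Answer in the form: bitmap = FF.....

bitmap = FFFF..........

create(a): bitmap=F............. | a=[0]
create(b): bitmap=FF............ | a=[0] b=[1]
create(c): bitmap=FFF........... | a=[0] b=[1] c=[2]
unlink(a): bitmap=.FF........... | b=[1] c=[2]
append(c, 1): bitmap=FFF........... | b=[1] c=[2, 0]
create(a): bitmap=FFFF.......... | a=[3] b=[1] c=[2, 0]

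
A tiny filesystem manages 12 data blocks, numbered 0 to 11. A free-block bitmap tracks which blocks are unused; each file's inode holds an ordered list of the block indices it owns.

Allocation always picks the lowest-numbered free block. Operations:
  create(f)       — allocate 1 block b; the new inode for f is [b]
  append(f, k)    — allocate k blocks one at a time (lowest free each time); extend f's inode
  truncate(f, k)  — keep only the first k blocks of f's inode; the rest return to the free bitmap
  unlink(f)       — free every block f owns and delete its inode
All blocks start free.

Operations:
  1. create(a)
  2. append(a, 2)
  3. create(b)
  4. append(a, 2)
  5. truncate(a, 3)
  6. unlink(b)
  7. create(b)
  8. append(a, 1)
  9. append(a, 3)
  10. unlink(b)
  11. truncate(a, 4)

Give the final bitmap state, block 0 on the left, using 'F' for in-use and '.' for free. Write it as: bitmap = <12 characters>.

after create(a) → a:[0]  free=[F...........]
after append(a, 2) → a:[0, 1, 2]  free=[FFF.........]
after create(b) → a:[0, 1, 2], b:[3]  free=[FFFF........]
after append(a, 2) → a:[0, 1, 2, 4, 5], b:[3]  free=[FFFFFF......]
after truncate(a, 3) → a:[0, 1, 2], b:[3]  free=[FFFF........]
after unlink(b) → a:[0, 1, 2]  free=[FFF.........]
after create(b) → a:[0, 1, 2], b:[3]  free=[FFFF........]
after append(a, 1) → a:[0, 1, 2, 4], b:[3]  free=[FFFFF.......]
after append(a, 3) → a:[0, 1, 2, 4, 5, 6, 7], b:[3]  free=[FFFFFFFF....]
after unlink(b) → a:[0, 1, 2, 4, 5, 6, 7]  free=[FFF.FFFF....]
after truncate(a, 4) → a:[0, 1, 2, 4]  free=[FFF.F.......]

bitmap = FFF.F.......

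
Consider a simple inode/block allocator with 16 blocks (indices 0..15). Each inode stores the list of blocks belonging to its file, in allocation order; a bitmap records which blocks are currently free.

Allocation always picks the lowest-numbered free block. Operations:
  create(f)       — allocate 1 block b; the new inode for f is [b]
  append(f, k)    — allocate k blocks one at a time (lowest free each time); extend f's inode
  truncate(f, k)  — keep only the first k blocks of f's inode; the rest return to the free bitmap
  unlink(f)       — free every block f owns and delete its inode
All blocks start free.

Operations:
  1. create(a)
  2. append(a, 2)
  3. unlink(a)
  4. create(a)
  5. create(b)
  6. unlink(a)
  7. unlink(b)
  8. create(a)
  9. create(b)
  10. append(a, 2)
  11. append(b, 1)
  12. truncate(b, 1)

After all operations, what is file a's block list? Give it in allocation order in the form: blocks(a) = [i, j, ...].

after create(a) → a:[0]  free=[F...............]
after append(a, 2) → a:[0, 1, 2]  free=[FFF.............]
after unlink(a) →   free=[................]
after create(a) → a:[0]  free=[F...............]
after create(b) → a:[0], b:[1]  free=[FF..............]
after unlink(a) → b:[1]  free=[.F..............]
after unlink(b) →   free=[................]
after create(a) → a:[0]  free=[F...............]
after create(b) → a:[0], b:[1]  free=[FF..............]
after append(a, 2) → a:[0, 2, 3], b:[1]  free=[FFFF............]
after append(b, 1) → a:[0, 2, 3], b:[1, 4]  free=[FFFFF...........]
after truncate(b, 1) → a:[0, 2, 3], b:[1]  free=[FFFF............]

blocks(a) = [0, 2, 3]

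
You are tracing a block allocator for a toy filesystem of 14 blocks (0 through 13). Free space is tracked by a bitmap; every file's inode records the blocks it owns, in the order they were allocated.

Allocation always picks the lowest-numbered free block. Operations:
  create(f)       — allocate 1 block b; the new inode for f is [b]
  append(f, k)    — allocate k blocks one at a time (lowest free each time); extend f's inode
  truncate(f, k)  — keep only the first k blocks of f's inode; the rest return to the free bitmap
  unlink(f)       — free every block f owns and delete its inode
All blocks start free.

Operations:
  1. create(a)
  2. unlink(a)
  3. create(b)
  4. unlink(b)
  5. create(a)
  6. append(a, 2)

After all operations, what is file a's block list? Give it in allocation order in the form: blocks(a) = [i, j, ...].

blocks(a) = [0, 1, 2]

[1] create(a) — a=0 (map F.............)
[2] unlink(a) —  (map ..............)
[3] create(b) — b=0 (map F.............)
[4] unlink(b) —  (map ..............)
[5] create(a) — a=0 (map F.............)
[6] append(a, 2) — a=0,1,2 (map FFF...........)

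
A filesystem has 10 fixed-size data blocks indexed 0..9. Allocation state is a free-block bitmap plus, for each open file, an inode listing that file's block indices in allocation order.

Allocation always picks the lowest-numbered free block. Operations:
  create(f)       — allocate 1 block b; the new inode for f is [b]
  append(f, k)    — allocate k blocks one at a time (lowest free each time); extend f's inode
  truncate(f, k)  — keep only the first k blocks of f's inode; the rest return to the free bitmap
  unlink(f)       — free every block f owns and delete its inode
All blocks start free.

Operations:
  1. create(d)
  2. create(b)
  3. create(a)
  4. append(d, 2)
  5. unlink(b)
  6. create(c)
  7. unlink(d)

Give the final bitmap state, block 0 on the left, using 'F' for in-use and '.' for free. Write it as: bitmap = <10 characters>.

create(d): bitmap=F......... | d=[0]
create(b): bitmap=FF........ | b=[1] d=[0]
create(a): bitmap=FFF....... | a=[2] b=[1] d=[0]
append(d, 2): bitmap=FFFFF..... | a=[2] b=[1] d=[0, 3, 4]
unlink(b): bitmap=F.FFF..... | a=[2] d=[0, 3, 4]
create(c): bitmap=FFFFF..... | a=[2] c=[1] d=[0, 3, 4]
unlink(d): bitmap=.FF....... | a=[2] c=[1]

bitmap = .FF.......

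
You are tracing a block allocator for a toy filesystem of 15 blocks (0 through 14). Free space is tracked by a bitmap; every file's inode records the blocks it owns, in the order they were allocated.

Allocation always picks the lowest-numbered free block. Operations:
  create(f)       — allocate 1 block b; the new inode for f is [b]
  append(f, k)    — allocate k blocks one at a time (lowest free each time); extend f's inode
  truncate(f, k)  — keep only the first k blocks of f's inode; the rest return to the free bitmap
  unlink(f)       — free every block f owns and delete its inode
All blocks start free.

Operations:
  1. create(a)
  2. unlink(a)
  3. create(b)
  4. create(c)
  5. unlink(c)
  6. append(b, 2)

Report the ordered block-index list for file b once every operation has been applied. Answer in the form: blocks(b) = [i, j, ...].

blocks(b) = [0, 1, 2]

  1. create(a)  ⇒  F..............  {a→[0]}
  2. unlink(a)  ⇒  ...............  {}
  3. create(b)  ⇒  F..............  {b→[0]}
  4. create(c)  ⇒  FF.............  {b→[0]; c→[1]}
  5. unlink(c)  ⇒  F..............  {b→[0]}
  6. append(b, 2)  ⇒  FFF............  {b→[0, 1, 2]}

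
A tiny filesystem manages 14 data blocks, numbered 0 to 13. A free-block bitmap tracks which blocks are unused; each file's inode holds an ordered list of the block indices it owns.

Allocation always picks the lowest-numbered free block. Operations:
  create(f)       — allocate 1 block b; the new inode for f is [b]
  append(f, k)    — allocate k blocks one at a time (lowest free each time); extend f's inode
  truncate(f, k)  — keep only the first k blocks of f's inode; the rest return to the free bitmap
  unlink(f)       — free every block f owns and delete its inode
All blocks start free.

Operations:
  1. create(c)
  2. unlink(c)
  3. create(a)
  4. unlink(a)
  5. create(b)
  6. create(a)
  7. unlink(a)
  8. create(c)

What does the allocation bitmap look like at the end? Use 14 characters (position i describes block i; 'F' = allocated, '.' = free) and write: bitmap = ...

bitmap = FF............

after create(c) → c:[0]  free=[F.............]
after unlink(c) →   free=[..............]
after create(a) → a:[0]  free=[F.............]
after unlink(a) →   free=[..............]
after create(b) → b:[0]  free=[F.............]
after create(a) → a:[1], b:[0]  free=[FF............]
after unlink(a) → b:[0]  free=[F.............]
after create(c) → b:[0], c:[1]  free=[FF............]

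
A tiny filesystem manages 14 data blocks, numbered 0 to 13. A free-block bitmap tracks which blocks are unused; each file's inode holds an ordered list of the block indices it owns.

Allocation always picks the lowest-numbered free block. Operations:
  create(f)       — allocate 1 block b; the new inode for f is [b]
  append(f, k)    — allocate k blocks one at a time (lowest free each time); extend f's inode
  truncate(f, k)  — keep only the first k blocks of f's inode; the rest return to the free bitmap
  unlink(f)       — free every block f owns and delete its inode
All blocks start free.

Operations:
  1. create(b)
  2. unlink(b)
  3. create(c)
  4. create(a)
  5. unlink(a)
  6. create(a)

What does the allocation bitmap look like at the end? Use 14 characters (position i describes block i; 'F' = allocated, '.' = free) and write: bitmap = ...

bitmap = FF............

create(b): bitmap=F............. | b=[0]
unlink(b): bitmap=.............. | 
create(c): bitmap=F............. | c=[0]
create(a): bitmap=FF............ | a=[1] c=[0]
unlink(a): bitmap=F............. | c=[0]
create(a): bitmap=FF............ | a=[1] c=[0]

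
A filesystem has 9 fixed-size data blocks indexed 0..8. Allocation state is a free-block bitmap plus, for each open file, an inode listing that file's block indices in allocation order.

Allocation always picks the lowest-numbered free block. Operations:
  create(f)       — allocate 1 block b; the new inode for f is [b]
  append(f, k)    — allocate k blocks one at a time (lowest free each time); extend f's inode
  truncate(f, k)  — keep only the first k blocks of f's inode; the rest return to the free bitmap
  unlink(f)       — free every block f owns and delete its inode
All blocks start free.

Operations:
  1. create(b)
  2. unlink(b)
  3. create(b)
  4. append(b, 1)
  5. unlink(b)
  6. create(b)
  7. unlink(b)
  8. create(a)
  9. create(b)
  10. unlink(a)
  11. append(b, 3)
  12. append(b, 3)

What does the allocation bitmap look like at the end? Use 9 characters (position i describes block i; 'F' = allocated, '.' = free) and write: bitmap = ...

bitmap = FFFFFFF..

create(b): bitmap=F........ | b=[0]
unlink(b): bitmap=......... | 
create(b): bitmap=F........ | b=[0]
append(b, 1): bitmap=FF....... | b=[0, 1]
unlink(b): bitmap=......... | 
create(b): bitmap=F........ | b=[0]
unlink(b): bitmap=......... | 
create(a): bitmap=F........ | a=[0]
create(b): bitmap=FF....... | a=[0] b=[1]
unlink(a): bitmap=.F....... | b=[1]
append(b, 3): bitmap=FFFF..... | b=[1, 0, 2, 3]
append(b, 3): bitmap=FFFFFFF.. | b=[1, 0, 2, 3, 4, 5, 6]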